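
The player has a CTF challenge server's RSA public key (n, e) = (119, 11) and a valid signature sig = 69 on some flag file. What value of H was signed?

Squares mod 119: sig^1≡69, sig^2≡1, sig^4≡1, sig^8≡1
11 = 8 + 2 + 1, so sig^11 ≡ 1·1·69 ≡ 69 (mod 119)

69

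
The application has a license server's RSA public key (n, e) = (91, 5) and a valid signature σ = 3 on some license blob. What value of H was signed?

61

σ^2 ≡ 3^2 = 9
σ^4 ≡ 9^2 = 81
5 = 4 + 1, so σ^5 ≡ 81·3 ≡ 61 (mod 91)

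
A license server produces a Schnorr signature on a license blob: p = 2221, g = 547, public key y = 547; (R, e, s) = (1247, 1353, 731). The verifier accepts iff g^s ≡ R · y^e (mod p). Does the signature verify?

does not verify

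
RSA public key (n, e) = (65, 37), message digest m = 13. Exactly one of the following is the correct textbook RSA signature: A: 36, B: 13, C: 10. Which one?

B

Candidate A: Squares mod 65: 36^1≡36, 36^2≡61, 36^4≡16, 36^8≡61, 36^16≡16, 36^32≡61; 37 = 32 + 4 + 1, so 36^37 ≡ 61·16·36 ≡ 36 (mod 65)
Candidate B: Squares mod 65: 13^1≡13, 13^2≡39, 13^4≡26, 13^8≡26, 13^16≡26, 13^32≡26; 37 = 32 + 4 + 1, so 13^37 ≡ 26·26·13 ≡ 13 (mod 65)
  → matches m = 13
Candidate C: Squares mod 65: 10^1≡10, 10^2≡35, 10^4≡55, 10^8≡35, 10^16≡55, 10^32≡35; 37 = 32 + 4 + 1, so 10^37 ≡ 35·55·10 ≡ 10 (mod 65)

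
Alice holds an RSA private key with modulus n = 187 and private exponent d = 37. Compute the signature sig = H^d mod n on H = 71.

124

H^37 mod 187 = 124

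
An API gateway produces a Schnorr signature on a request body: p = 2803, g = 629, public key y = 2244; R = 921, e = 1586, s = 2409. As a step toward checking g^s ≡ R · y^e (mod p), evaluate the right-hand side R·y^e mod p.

2244^2 = 5035536 ≡ 1348
2244^4 ≡ 1348^2 = 1817104 ≡ 760
2244^8 ≡ 760^2 = 577600 ≡ 182
2244^16 ≡ 182^2 = 33124 ≡ 2291
2244^32 ≡ 2291^2 = 5248681 ≡ 1465
2244^64 ≡ 1465^2 = 2146225 ≡ 1930
2244^128 ≡ 1930^2 = 3724900 ≡ 2516
2244^256 ≡ 2516^2 = 6330256 ≡ 1082
2244^512 ≡ 1082^2 = 1170724 ≡ 1873
2244^1024 ≡ 1873^2 = 3508129 ≡ 1576
1586 = 1024 + 512 + 32 + 16 + 2, so 2244^1586 ≡ 1576·1873·1465·2291·1348 ≡ 2677 (mod 2803)
R · y^e ≡ 921·2677 = 2465517 ≡ 1680 (mod 2803)

1680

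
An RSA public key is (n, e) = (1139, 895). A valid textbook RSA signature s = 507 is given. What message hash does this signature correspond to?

s^2 ≡ 507^2 = 257049 ≡ 774
s^4 ≡ 774^2 = 599076 ≡ 1101
s^8 ≡ 1101^2 = 1212201 ≡ 305
s^16 ≡ 305^2 = 93025 ≡ 766
s^32 ≡ 766^2 = 586756 ≡ 171
s^64 ≡ 171^2 = 29241 ≡ 766
s^128 ≡ 766^2 = 586756 ≡ 171
s^256 ≡ 171^2 = 29241 ≡ 766
s^512 ≡ 766^2 = 586756 ≡ 171
895 = 512 + 256 + 64 + 32 + 16 + 8 + 4 + 2 + 1, so s^895 ≡ 171·766·766·171·766·305·1101·774·507 ≡ 708 (mod 1139)

708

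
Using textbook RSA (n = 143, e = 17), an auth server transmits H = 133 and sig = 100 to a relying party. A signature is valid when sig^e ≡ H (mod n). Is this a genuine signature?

sig^2 ≡ 100^2 = 10000 ≡ 133
sig^4 ≡ 133^2 = 17689 ≡ 100
sig^8 ≡ 100^2 = 10000 ≡ 133
sig^16 ≡ 133^2 = 17689 ≡ 100
17 = 16 + 1, so sig^17 ≡ 100·100 ≡ 133 (mod 143)
133 = H, so the signature checks out.

genuine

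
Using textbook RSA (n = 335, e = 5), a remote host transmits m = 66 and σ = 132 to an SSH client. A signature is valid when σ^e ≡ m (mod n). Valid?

no

σ^2 ≡ 132^2 = 17424 ≡ 4
σ^4 ≡ 4^2 = 16
5 = 4 + 1, so σ^5 ≡ 16·132 ≡ 102 (mod 335)
102 ≠ 66, so verification fails.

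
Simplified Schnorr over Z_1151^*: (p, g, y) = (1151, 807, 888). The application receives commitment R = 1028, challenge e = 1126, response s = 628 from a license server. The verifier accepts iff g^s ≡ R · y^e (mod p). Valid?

no

g^s mod p:
Squares mod 1151: 807^1≡807, 807^2≡934, 807^4≡1049, 807^8≡45, 807^16≡874, 807^32≡763, 807^64≡914, 807^128≡921, 807^256≡1105, 807^512≡965
628 = 512 + 64 + 32 + 16 + 4, so 807^628 ≡ 965·914·763·874·1049 ≡ 96 (mod 1151)
R · y^e mod p:
Squares mod 1151: 888^1≡888, 888^2≡109, 888^4≡371, 888^8≡672, 888^16≡392, 888^32≡581, 888^64≡318, 888^128≡987, 888^256≡423, 888^512≡524, 888^1024≡638
1126 = 1024 + 64 + 32 + 4 + 2, so 888^1126 ≡ 638·318·581·371·109 ≡ 750 (mod 1151)
1028·750 = 771000 ≡ 981 (mod 1151)
96 ≠ 981; the check fails.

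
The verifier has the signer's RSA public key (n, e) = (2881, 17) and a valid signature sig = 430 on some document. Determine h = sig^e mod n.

sig^2 ≡ 430^2 = 184900 ≡ 516
sig^4 ≡ 516^2 = 266256 ≡ 1204
sig^8 ≡ 1204^2 = 1449616 ≡ 473
sig^16 ≡ 473^2 = 223729 ≡ 1892
17 = 16 + 1, so sig^17 ≡ 1892·430 ≡ 1118 (mod 2881)

1118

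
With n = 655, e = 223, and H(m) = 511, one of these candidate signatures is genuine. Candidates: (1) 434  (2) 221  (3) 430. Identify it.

Candidate 1: 434^223 mod 655 = 144
Candidate 2: 221^223 mod 655 = 511
  → matches H(m) = 511
Candidate 3: 430^223 mod 655 = 410

2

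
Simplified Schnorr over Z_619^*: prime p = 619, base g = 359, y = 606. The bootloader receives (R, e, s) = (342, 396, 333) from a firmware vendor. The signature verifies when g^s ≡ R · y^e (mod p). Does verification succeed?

g^s mod p:
Squares mod 619: 359^1≡359, 359^2≡129, 359^4≡547, 359^8≡232, 359^16≡590, 359^32≡222, 359^64≡383, 359^128≡605, 359^256≡196
333 = 256 + 64 + 8 + 4 + 1, so 359^333 ≡ 196·383·232·547·359 ≡ 81 (mod 619)
R · y^e mod p:
Squares mod 619: 606^1≡606, 606^2≡169, 606^4≡87, 606^8≡141, 606^16≡73, 606^32≡377, 606^64≡378, 606^128≡514, 606^256≡502
396 = 256 + 128 + 8 + 4, so 606^396 ≡ 502·514·141·87 ≡ 212 (mod 619)
342·212 = 72504 ≡ 81 (mod 619)
81 ≡ 81 (mod 619); signature holds.

passes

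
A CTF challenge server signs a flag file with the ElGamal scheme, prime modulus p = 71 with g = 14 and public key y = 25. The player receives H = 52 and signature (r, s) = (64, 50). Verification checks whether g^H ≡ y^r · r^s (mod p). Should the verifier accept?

reject

Left side g^H mod p:
Squares mod 71: 14^1≡14, 14^2≡54, 14^4≡5, 14^8≡25, 14^16≡57, 14^32≡54
52 = 32 + 16 + 4, so 14^52 ≡ 54·57·5 ≡ 54 (mod 71)
Right side y^r · r^s mod p:
Squares mod 71: 25^1≡25, 25^2≡57, 25^4≡54, 25^8≡5, 25^16≡25, 25^32≡57, 25^64≡54
25^64 ≡ 54 (mod 71)
Squares mod 71: 64^1≡64, 64^2≡49, 64^4≡58, 64^8≡27, 64^16≡19, 64^32≡6
50 = 32 + 16 + 2, so 64^50 ≡ 6·19·49 ≡ 48 (mod 71)
54·48 = 2592 ≡ 36 (mod 71)
54 ≠ 36, so verification fails.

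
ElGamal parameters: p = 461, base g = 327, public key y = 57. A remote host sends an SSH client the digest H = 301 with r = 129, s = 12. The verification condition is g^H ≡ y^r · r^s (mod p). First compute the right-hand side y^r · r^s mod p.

Squares mod 461: 57^1≡57, 57^2≡22, 57^4≡23, 57^8≡68, 57^16≡14, 57^32≡196, 57^64≡153, 57^128≡359
129 = 128 + 1, so 57^129 ≡ 359·57 ≡ 179 (mod 461)
Squares mod 461: 129^1≡129, 129^2≡45, 129^4≡181, 129^8≡30
12 = 8 + 4, so 129^12 ≡ 30·181 ≡ 359 (mod 461)
y^r · r^s ≡ 179·359 = 64261 ≡ 182 (mod 461)

182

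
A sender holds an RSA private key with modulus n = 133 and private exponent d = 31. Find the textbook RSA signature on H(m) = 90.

97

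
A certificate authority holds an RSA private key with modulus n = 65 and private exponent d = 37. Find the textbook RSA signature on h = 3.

3

h^37 mod 65 = 3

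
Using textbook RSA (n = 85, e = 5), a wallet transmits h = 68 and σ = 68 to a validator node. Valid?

yes

σ^2 ≡ 68^2 = 4624 ≡ 34
σ^4 ≡ 34^2 = 1156 ≡ 51
5 = 4 + 1, so σ^5 ≡ 51·68 ≡ 68 (mod 85)
68 = h, so the signature checks out.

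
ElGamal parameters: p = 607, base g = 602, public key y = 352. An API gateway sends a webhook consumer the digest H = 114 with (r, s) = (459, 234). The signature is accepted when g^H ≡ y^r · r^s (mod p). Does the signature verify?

does not verify

Left side g^H mod p:
602^114 mod 607 = 208
Right side y^r · r^s mod p:
352^459 mod 607 = 562
459^234 mod 607 = 388
562·388 = 218056 ≡ 143 (mod 607)
208 ≠ 143, so verification fails.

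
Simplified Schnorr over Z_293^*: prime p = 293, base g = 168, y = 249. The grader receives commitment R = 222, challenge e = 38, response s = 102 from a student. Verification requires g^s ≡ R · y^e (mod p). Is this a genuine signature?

genuine

g^s mod p:
168^2 = 28224 ≡ 96
168^4 ≡ 96^2 = 9216 ≡ 133
168^8 ≡ 133^2 = 17689 ≡ 109
168^16 ≡ 109^2 = 11881 ≡ 161
168^32 ≡ 161^2 = 25921 ≡ 137
168^64 ≡ 137^2 = 18769 ≡ 17
102 = 64 + 32 + 4 + 2, so 168^102 ≡ 17·137·133·96 ≡ 102 (mod 293)
R · y^e mod p:
249^2 = 62001 ≡ 178
249^4 ≡ 178^2 = 31684 ≡ 40
249^8 ≡ 40^2 = 1600 ≡ 135
249^16 ≡ 135^2 = 18225 ≡ 59
249^32 ≡ 59^2 = 3481 ≡ 258
38 = 32 + 4 + 2, so 249^38 ≡ 258·40·178 ≡ 143 (mod 293)
222·143 = 31746 ≡ 102 (mod 293)
102 ≡ 102 (mod 293); signature holds.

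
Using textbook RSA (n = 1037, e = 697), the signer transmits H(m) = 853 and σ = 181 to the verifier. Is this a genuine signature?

forged

σ^2 ≡ 181^2 = 32761 ≡ 614
σ^4 ≡ 614^2 = 376996 ≡ 565
σ^8 ≡ 565^2 = 319225 ≡ 866
σ^16 ≡ 866^2 = 749956 ≡ 205
σ^32 ≡ 205^2 = 42025 ≡ 545
σ^64 ≡ 545^2 = 297025 ≡ 443
σ^128 ≡ 443^2 = 196249 ≡ 256
σ^256 ≡ 256^2 = 65536 ≡ 205
σ^512 ≡ 205^2 = 42025 ≡ 545
697 = 512 + 128 + 32 + 16 + 8 + 1, so σ^697 ≡ 545·256·545·205·866·181 ≡ 6 (mod 1037)
σ^697 mod 1037 = 6, but H(m) = 853.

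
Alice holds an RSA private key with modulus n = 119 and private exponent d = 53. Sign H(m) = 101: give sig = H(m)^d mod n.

33

Squares mod 119: (H(m))^1≡101, (H(m))^2≡86, (H(m))^4≡18, (H(m))^8≡86, (H(m))^16≡18, (H(m))^32≡86
53 = 32 + 16 + 4 + 1, so (H(m))^53 ≡ 86·18·18·101 ≡ 33 (mod 119)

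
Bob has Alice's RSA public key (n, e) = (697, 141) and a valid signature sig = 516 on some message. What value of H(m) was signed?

673

sig^141 mod 697 = 673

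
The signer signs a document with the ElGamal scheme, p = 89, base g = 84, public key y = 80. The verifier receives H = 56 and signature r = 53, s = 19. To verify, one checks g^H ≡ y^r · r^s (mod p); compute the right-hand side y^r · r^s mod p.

Squares mod 89: 80^1≡80, 80^2≡81, 80^4≡64, 80^8≡2, 80^16≡4, 80^32≡16
53 = 32 + 16 + 4 + 1, so 80^53 ≡ 16·4·64·80 ≡ 71 (mod 89)
Squares mod 89: 53^1≡53, 53^2≡50, 53^4≡8, 53^8≡64, 53^16≡2
19 = 16 + 2 + 1, so 53^19 ≡ 2·50·53 ≡ 49 (mod 89)
y^r · r^s ≡ 71·49 = 3479 ≡ 8 (mod 89)

8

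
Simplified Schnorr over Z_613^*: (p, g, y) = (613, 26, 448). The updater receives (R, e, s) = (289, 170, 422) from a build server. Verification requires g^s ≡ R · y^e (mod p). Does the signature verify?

verifies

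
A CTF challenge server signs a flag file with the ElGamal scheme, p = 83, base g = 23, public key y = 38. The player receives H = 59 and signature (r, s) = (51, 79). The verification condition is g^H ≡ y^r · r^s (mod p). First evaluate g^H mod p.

Squares mod 83: 23^1≡23, 23^2≡31, 23^4≡48, 23^8≡63, 23^16≡68, 23^32≡59
59 = 32 + 16 + 8 + 2 + 1, so 23^59 ≡ 59·68·63·31·23 ≡ 33 (mod 83)

33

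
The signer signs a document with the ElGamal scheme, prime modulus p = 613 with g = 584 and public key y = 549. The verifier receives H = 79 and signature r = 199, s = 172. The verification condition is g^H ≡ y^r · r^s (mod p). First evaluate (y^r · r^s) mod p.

549^2 = 301401 ≡ 418
549^4 ≡ 418^2 = 174724 ≡ 19
549^8 ≡ 19^2 = 361
549^16 ≡ 361^2 = 130321 ≡ 365
549^32 ≡ 365^2 = 133225 ≡ 204
549^64 ≡ 204^2 = 41616 ≡ 545
549^128 ≡ 545^2 = 297025 ≡ 333
199 = 128 + 64 + 4 + 2 + 1, so 549^199 ≡ 333·545·19·418·549 ≡ 184 (mod 613)
199^2 = 39601 ≡ 369
199^4 ≡ 369^2 = 136161 ≡ 75
199^8 ≡ 75^2 = 5625 ≡ 108
199^16 ≡ 108^2 = 11664 ≡ 17
199^32 ≡ 17^2 = 289
199^64 ≡ 289^2 = 83521 ≡ 153
199^128 ≡ 153^2 = 23409 ≡ 115
172 = 128 + 32 + 8 + 4, so 199^172 ≡ 115·289·108·75 ≡ 259 (mod 613)
y^r · r^s ≡ 184·259 = 47656 ≡ 455 (mod 613)

455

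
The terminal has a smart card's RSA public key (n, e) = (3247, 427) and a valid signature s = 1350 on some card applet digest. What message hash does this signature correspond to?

405

Squares mod 3247: s^1≡1350, s^2≡933, s^4≡293, s^8≡1427, s^16≡460, s^32≡545, s^64≡1548, s^128≡18, s^256≡324
427 = 256 + 128 + 32 + 8 + 2 + 1, so s^427 ≡ 324·18·545·1427·933·1350 ≡ 405 (mod 3247)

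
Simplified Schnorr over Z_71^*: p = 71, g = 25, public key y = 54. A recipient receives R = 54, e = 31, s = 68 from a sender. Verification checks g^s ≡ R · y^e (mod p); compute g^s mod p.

Squares mod 71: 25^1≡25, 25^2≡57, 25^4≡54, 25^8≡5, 25^16≡25, 25^32≡57, 25^64≡54
68 = 64 + 4, so 25^68 ≡ 54·54 ≡ 5 (mod 71)

5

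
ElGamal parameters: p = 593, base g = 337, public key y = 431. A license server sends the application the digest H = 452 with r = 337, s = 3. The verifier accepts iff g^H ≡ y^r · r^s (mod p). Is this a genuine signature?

Left side g^H mod p:
337^2 = 113569 ≡ 306
337^4 ≡ 306^2 = 93636 ≡ 535
337^8 ≡ 535^2 = 286225 ≡ 399
337^16 ≡ 399^2 = 159201 ≡ 277
337^32 ≡ 277^2 = 76729 ≡ 232
337^64 ≡ 232^2 = 53824 ≡ 454
337^128 ≡ 454^2 = 206116 ≡ 345
337^256 ≡ 345^2 = 119025 ≡ 425
452 = 256 + 128 + 64 + 4, so 337^452 ≡ 425·345·454·535 ≡ 399 (mod 593)
Right side y^r · r^s mod p:
431^2 = 185761 ≡ 152
431^4 ≡ 152^2 = 23104 ≡ 570
431^8 ≡ 570^2 = 324900 ≡ 529
431^16 ≡ 529^2 = 279841 ≡ 538
431^32 ≡ 538^2 = 289444 ≡ 60
431^64 ≡ 60^2 = 3600 ≡ 42
431^128 ≡ 42^2 = 1764 ≡ 578
431^256 ≡ 578^2 = 334084 ≡ 225
337 = 256 + 64 + 16 + 1, so 431^337 ≡ 225·42·538·431 ≡ 23 (mod 593)
337^2 = 113569 ≡ 306
3 = 2 + 1, so 337^3 ≡ 306·337 ≡ 533 (mod 593)
23·533 = 12259 ≡ 399 (mod 593)
399 ≡ 399 (mod 593), so the signature is genuine.

genuine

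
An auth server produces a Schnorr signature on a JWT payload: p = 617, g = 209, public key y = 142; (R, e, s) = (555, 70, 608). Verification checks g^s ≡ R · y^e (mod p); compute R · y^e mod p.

555

Squares mod 617: 142^1≡142, 142^2≡420, 142^4≡555, 142^8≡142, 142^16≡420, 142^32≡555, 142^64≡142
70 = 64 + 4 + 2, so 142^70 ≡ 142·555·420 ≡ 1 (mod 617)
R · y^e ≡ 555·1 = 555 ≡ 555 (mod 617)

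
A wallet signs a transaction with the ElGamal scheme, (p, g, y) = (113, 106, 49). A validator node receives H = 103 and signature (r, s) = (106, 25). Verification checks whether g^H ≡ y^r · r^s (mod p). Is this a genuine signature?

Left side g^H mod p:
Squares mod 113: 106^1≡106, 106^2≡49, 106^4≡28, 106^8≡106, 106^16≡49, 106^32≡28, 106^64≡106
103 = 64 + 32 + 4 + 2 + 1, so 106^103 ≡ 106·28·28·49·106 ≡ 30 (mod 113)
Right side y^r · r^s mod p:
Squares mod 113: 49^1≡49, 49^2≡28, 49^4≡106, 49^8≡49, 49^16≡28, 49^32≡106, 49^64≡49
106 = 64 + 32 + 8 + 2, so 49^106 ≡ 49·106·49·28 ≡ 49 (mod 113)
Squares mod 113: 106^1≡106, 106^2≡49, 106^4≡28, 106^8≡106, 106^16≡49
25 = 16 + 8 + 1, so 106^25 ≡ 49·106·106 ≡ 28 (mod 113)
49·28 = 1372 ≡ 16 (mod 113)
30 ≠ 16, so verification fails.

forged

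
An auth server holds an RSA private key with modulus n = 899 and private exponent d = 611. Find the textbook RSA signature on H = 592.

75

Squares mod 899: H^1≡592, H^2≡753, H^4≡639, H^8≡175, H^16≡59, H^32≡784, H^64≡639, H^128≡175, H^256≡59, H^512≡784
611 = 512 + 64 + 32 + 2 + 1, so H^611 ≡ 784·639·784·753·592 ≡ 75 (mod 899)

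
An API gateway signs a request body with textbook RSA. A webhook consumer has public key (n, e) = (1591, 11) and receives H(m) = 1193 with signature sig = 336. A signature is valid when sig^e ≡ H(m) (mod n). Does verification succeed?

fails

Squares mod 1591: sig^1≡336, sig^2≡1526, sig^4≡1043, sig^8≡1196
11 = 8 + 2 + 1, so sig^11 ≡ 1196·1526·336 ≡ 398 (mod 1591)
The recovered value 398 does not match the digest 1193.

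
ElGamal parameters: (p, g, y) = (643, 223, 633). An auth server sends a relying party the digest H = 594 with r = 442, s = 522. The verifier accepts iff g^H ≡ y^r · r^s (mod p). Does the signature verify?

does not verify

Left side g^H mod p:
223^2 = 49729 ≡ 218
223^4 ≡ 218^2 = 47524 ≡ 585
223^8 ≡ 585^2 = 342225 ≡ 149
223^16 ≡ 149^2 = 22201 ≡ 339
223^32 ≡ 339^2 = 114921 ≡ 467
223^64 ≡ 467^2 = 218089 ≡ 112
223^128 ≡ 112^2 = 12544 ≡ 327
223^256 ≡ 327^2 = 106929 ≡ 191
223^512 ≡ 191^2 = 36481 ≡ 473
594 = 512 + 64 + 16 + 2, so 223^594 ≡ 473·112·339·218 ≡ 181 (mod 643)
Right side y^r · r^s mod p:
633^2 = 400689 ≡ 100
633^4 ≡ 100^2 = 10000 ≡ 355
633^8 ≡ 355^2 = 126025 ≡ 640
633^16 ≡ 640^2 = 409600 ≡ 9
633^32 ≡ 9^2 = 81
633^64 ≡ 81^2 = 6561 ≡ 131
633^128 ≡ 131^2 = 17161 ≡ 443
633^256 ≡ 443^2 = 196249 ≡ 134
442 = 256 + 128 + 32 + 16 + 8 + 2, so 633^442 ≡ 134·443·81·9·640·100 ≡ 238 (mod 643)
442^2 = 195364 ≡ 535
442^4 ≡ 535^2 = 286225 ≡ 90
442^8 ≡ 90^2 = 8100 ≡ 384
442^16 ≡ 384^2 = 147456 ≡ 209
442^32 ≡ 209^2 = 43681 ≡ 600
442^64 ≡ 600^2 = 360000 ≡ 563
442^128 ≡ 563^2 = 316969 ≡ 613
442^256 ≡ 613^2 = 375769 ≡ 257
442^512 ≡ 257^2 = 66049 ≡ 463
522 = 512 + 8 + 2, so 442^522 ≡ 463·384·535 ≡ 373 (mod 643)
238·373 = 88774 ≡ 40 (mod 643)
181 ≠ 40, so verification fails.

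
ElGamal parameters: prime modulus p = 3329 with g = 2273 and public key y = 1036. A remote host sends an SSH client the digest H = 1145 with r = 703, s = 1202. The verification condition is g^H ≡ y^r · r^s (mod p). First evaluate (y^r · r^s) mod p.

2273

Squares mod 3329: 1036^1≡1036, 1036^2≡1358, 1036^4≡3227, 1036^8≡417, 1036^16≡781, 1036^32≡754, 1036^64≡2586, 1036^128≡2764, 1036^256≡2970, 1036^512≡2379
703 = 512 + 128 + 32 + 16 + 8 + 4 + 2 + 1, so 1036^703 ≡ 2379·2764·754·781·417·3227·1358·1036 ≡ 3087 (mod 3329)
Squares mod 3329: 703^1≡703, 703^2≡1517, 703^4≡950, 703^8≡341, 703^16≡3095, 703^32≡1492, 703^64≡2292, 703^128≡102, 703^256≡417, 703^512≡781, 703^1024≡754
1202 = 1024 + 128 + 32 + 16 + 2, so 703^1202 ≡ 754·102·1492·3095·1517 ≡ 307 (mod 3329)
y^r · r^s ≡ 3087·307 = 947709 ≡ 2273 (mod 3329)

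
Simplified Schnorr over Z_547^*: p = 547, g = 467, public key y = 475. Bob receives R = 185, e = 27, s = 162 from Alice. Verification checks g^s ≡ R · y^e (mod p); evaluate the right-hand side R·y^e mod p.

Squares mod 547: 475^1≡475, 475^2≡261, 475^4≡293, 475^8≡517, 475^16≡353
27 = 16 + 8 + 2 + 1, so 475^27 ≡ 353·517·261·475 ≡ 475 (mod 547)
R · y^e ≡ 185·475 = 87875 ≡ 355 (mod 547)

355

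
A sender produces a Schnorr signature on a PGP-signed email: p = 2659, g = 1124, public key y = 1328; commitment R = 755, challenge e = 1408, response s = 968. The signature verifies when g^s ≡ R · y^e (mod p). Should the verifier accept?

reject

g^s mod p:
1124^2 = 1263376 ≡ 351
1124^4 ≡ 351^2 = 123201 ≡ 887
1124^8 ≡ 887^2 = 786769 ≡ 2364
1124^16 ≡ 2364^2 = 5588496 ≡ 1937
1124^32 ≡ 1937^2 = 3751969 ≡ 120
1124^64 ≡ 120^2 = 14400 ≡ 1105
1124^128 ≡ 1105^2 = 1221025 ≡ 544
1124^256 ≡ 544^2 = 295936 ≡ 787
1124^512 ≡ 787^2 = 619369 ≡ 2481
968 = 512 + 256 + 128 + 64 + 8, so 1124^968 ≡ 2481·787·544·1105·2364 ≡ 1275 (mod 2659)
R · y^e mod p:
1328^2 = 1763584 ≡ 667
1328^4 ≡ 667^2 = 444889 ≡ 836
1328^8 ≡ 836^2 = 698896 ≡ 2238
1328^16 ≡ 2238^2 = 5008644 ≡ 1747
1328^32 ≡ 1747^2 = 3052009 ≡ 2136
1328^64 ≡ 2136^2 = 4562496 ≡ 2311
1328^128 ≡ 2311^2 = 5340721 ≡ 1449
1328^256 ≡ 1449^2 = 2099601 ≡ 1650
1328^512 ≡ 1650^2 = 2722500 ≡ 2343
1328^1024 ≡ 2343^2 = 5489649 ≡ 1473
1408 = 1024 + 256 + 128, so 1328^1408 ≡ 1473·1650·1449 ≡ 1523 (mod 2659)
755·1523 = 1149865 ≡ 1177 (mod 2659)
1275 ≠ 1177; the check fails.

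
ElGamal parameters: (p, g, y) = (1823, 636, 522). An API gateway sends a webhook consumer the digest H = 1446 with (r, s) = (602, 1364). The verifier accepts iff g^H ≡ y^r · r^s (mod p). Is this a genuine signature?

genuine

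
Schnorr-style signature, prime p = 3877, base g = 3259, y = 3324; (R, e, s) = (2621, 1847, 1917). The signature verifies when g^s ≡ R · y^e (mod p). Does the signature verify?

does not verify

g^s mod p:
Squares mod 3877: 3259^1≡3259, 3259^2≡1978, 3259^4≡591, 3259^8≡351, 3259^16≡3014, 3259^32≡385, 3259^64≡899, 3259^128≡1785, 3259^256≡3208, 3259^512≡1706, 3259^1024≡2686
1917 = 1024 + 512 + 256 + 64 + 32 + 16 + 8 + 4 + 1, so 3259^1917 ≡ 2686·1706·3208·899·385·3014·351·591·3259 ≡ 1833 (mod 3877)
R · y^e mod p:
Squares mod 3877: 3324^1≡3324, 3324^2≡3403, 3324^4≡3687, 3324^8≡1207, 3324^16≡2974, 3324^32≡1239, 3324^64≡3706, 3324^128≡2102, 3324^256≡2501, 3324^512≡1400, 3324^1024≡2115
1847 = 1024 + 512 + 256 + 32 + 16 + 4 + 2 + 1, so 3324^1847 ≡ 2115·1400·2501·1239·2974·3687·3403·3324 ≡ 900 (mod 3877)
2621·900 = 2358900 ≡ 1684 (mod 3877)
1833 ≠ 1684; the check fails.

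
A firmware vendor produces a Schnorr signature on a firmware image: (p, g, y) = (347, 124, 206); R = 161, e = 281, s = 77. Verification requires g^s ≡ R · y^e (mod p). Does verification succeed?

g^s mod p:
124^2 = 15376 ≡ 108
124^4 ≡ 108^2 = 11664 ≡ 213
124^8 ≡ 213^2 = 45369 ≡ 259
124^16 ≡ 259^2 = 67081 ≡ 110
124^32 ≡ 110^2 = 12100 ≡ 302
124^64 ≡ 302^2 = 91204 ≡ 290
77 = 64 + 8 + 4 + 1, so 124^77 ≡ 290·259·213·124 ≡ 74 (mod 347)
R · y^e mod p:
206^2 = 42436 ≡ 102
206^4 ≡ 102^2 = 10404 ≡ 341
206^8 ≡ 341^2 = 116281 ≡ 36
206^16 ≡ 36^2 = 1296 ≡ 255
206^32 ≡ 255^2 = 65025 ≡ 136
206^64 ≡ 136^2 = 18496 ≡ 105
206^128 ≡ 105^2 = 11025 ≡ 268
206^256 ≡ 268^2 = 71824 ≡ 342
281 = 256 + 16 + 8 + 1, so 206^281 ≡ 342·255·36·206 ≡ 3 (mod 347)
161·3 = 483 ≡ 136 (mod 347)
74 ≠ 136; the check fails.

fails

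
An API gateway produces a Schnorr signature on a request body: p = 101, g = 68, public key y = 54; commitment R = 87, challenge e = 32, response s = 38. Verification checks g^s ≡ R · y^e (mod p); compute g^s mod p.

88

68^38 mod 101 = 88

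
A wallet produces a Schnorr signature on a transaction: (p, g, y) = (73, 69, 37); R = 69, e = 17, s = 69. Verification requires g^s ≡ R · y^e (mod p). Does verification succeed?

g^s mod p:
Squares mod 73: 69^1≡69, 69^2≡16, 69^4≡37, 69^8≡55, 69^16≡32, 69^32≡2, 69^64≡4
69 = 64 + 4 + 1, so 69^69 ≡ 4·37·69 ≡ 65 (mod 73)
R · y^e mod p:
Squares mod 73: 37^1≡37, 37^2≡55, 37^4≡32, 37^8≡2, 37^16≡4
17 = 16 + 1, so 37^17 ≡ 4·37 ≡ 2 (mod 73)
69·2 = 138 ≡ 65 (mod 73)
65 ≡ 65 (mod 73); signature holds.

passes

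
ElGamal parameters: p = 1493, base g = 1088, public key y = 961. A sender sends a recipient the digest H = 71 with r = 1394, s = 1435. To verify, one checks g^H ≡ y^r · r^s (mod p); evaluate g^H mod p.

436

1088^2 = 1183744 ≡ 1288
1088^4 ≡ 1288^2 = 1658944 ≡ 221
1088^8 ≡ 221^2 = 48841 ≡ 1065
1088^16 ≡ 1065^2 = 1134225 ≡ 1038
1088^32 ≡ 1038^2 = 1077444 ≡ 991
1088^64 ≡ 991^2 = 982081 ≡ 1180
71 = 64 + 4 + 2 + 1, so 1088^71 ≡ 1180·221·1288·1088 ≡ 436 (mod 1493)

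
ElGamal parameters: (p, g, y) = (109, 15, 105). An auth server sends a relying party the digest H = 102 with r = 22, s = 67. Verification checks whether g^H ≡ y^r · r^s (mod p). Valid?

no

Left side g^H mod p:
15^2 = 225 ≡ 7
15^4 ≡ 7^2 = 49
15^8 ≡ 49^2 = 2401 ≡ 3
15^16 ≡ 3^2 = 9
15^32 ≡ 9^2 = 81
15^64 ≡ 81^2 = 6561 ≡ 21
102 = 64 + 32 + 4 + 2, so 15^102 ≡ 21·81·49·7 ≡ 75 (mod 109)
Right side y^r · r^s mod p:
105^2 = 11025 ≡ 16
105^4 ≡ 16^2 = 256 ≡ 38
105^8 ≡ 38^2 = 1444 ≡ 27
105^16 ≡ 27^2 = 729 ≡ 75
22 = 16 + 4 + 2, so 105^22 ≡ 75·38·16 ≡ 38 (mod 109)
22^2 = 484 ≡ 48
22^4 ≡ 48^2 = 2304 ≡ 15
22^8 ≡ 15^2 = 225 ≡ 7
22^16 ≡ 7^2 = 49
22^32 ≡ 49^2 = 2401 ≡ 3
22^64 ≡ 3^2 = 9
67 = 64 + 2 + 1, so 22^67 ≡ 9·48·22 ≡ 21 (mod 109)
38·21 = 798 ≡ 35 (mod 109)
75 ≠ 35, so verification fails.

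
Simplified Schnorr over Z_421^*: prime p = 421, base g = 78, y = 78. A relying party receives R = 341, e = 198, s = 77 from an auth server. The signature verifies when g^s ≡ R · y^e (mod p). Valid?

g^s mod p:
Squares mod 421: 78^1≡78, 78^2≡190, 78^4≡315, 78^8≡290, 78^16≡321, 78^32≡317, 78^64≡291
77 = 64 + 8 + 4 + 1, so 78^77 ≡ 291·290·315·78 ≡ 252 (mod 421)
R · y^e mod p:
Squares mod 421: 78^1≡78, 78^2≡190, 78^4≡315, 78^8≡290, 78^16≡321, 78^32≡317, 78^64≡291, 78^128≡60
198 = 128 + 64 + 4 + 2, so 78^198 ≡ 60·291·315·190 ≡ 60 (mod 421)
341·60 = 20460 ≡ 252 (mod 421)
252 ≡ 252 (mod 421); signature holds.

yes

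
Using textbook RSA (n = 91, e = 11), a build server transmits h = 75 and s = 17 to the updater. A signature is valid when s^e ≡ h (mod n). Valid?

yes

Squares mod 91: s^1≡17, s^2≡16, s^4≡74, s^8≡16
11 = 8 + 2 + 1, so s^11 ≡ 16·16·17 ≡ 75 (mod 91)
s^11 mod 91 = 75 matches h.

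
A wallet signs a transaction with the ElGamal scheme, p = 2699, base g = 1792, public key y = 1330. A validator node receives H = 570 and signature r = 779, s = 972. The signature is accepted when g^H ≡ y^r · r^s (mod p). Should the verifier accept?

Left side g^H mod p:
Squares mod 2699: 1792^1≡1792, 1792^2≡2153, 1792^4≡1226, 1792^8≡2432, 1792^16≡1115, 1792^32≡1685, 1792^64≡2576, 1792^128≡1634, 1792^256≡645, 1792^512≡379
570 = 512 + 32 + 16 + 8 + 2, so 1792^570 ≡ 379·1685·1115·2432·2153 ≡ 2593 (mod 2699)
Right side y^r · r^s mod p:
Squares mod 2699: 1330^1≡1330, 1330^2≡1055, 1330^4≡1037, 1330^8≡1167, 1330^16≡1593, 1330^32≡589, 1330^64≡1449, 1330^128≡2478, 1330^256≡259, 1330^512≡2305
779 = 512 + 256 + 8 + 2 + 1, so 1330^779 ≡ 2305·259·1167·1055·1330 ≡ 2513 (mod 2699)
Squares mod 2699: 779^1≡779, 779^2≡2265, 779^4≡2125, 779^8≡198, 779^16≡1418, 779^32≡2668, 779^64≡961, 779^128≡463, 779^256≡1148, 779^512≡792
972 = 512 + 256 + 128 + 64 + 8 + 4, so 779^972 ≡ 792·1148·463·961·198·2125 ≡ 27 (mod 2699)
2513·27 = 67851 ≡ 376 (mod 2699)
2593 ≠ 376, so verification fails.

reject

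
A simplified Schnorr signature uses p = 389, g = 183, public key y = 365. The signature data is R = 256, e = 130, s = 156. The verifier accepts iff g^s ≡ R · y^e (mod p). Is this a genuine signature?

genuine

g^s mod p:
183^2 = 33489 ≡ 35
183^4 ≡ 35^2 = 1225 ≡ 58
183^8 ≡ 58^2 = 3364 ≡ 252
183^16 ≡ 252^2 = 63504 ≡ 97
183^32 ≡ 97^2 = 9409 ≡ 73
183^64 ≡ 73^2 = 5329 ≡ 272
183^128 ≡ 272^2 = 73984 ≡ 74
156 = 128 + 16 + 8 + 4, so 183^156 ≡ 74·97·252·58 ≡ 348 (mod 389)
R · y^e mod p:
365^2 = 133225 ≡ 187
365^4 ≡ 187^2 = 34969 ≡ 348
365^8 ≡ 348^2 = 121104 ≡ 125
365^16 ≡ 125^2 = 15625 ≡ 65
365^32 ≡ 65^2 = 4225 ≡ 335
365^64 ≡ 335^2 = 112225 ≡ 193
365^128 ≡ 193^2 = 37249 ≡ 294
130 = 128 + 2, so 365^130 ≡ 294·187 ≡ 129 (mod 389)
256·129 = 33024 ≡ 348 (mod 389)
348 ≡ 348 (mod 389); signature holds.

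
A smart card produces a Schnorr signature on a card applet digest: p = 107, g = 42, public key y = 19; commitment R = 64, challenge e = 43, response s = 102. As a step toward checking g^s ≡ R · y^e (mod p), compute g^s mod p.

48

42^102 mod 107 = 48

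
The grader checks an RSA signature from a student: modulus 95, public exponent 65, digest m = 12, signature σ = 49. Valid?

Squares mod 95: σ^1≡49, σ^2≡26, σ^4≡11, σ^8≡26, σ^16≡11, σ^32≡26, σ^64≡11
65 = 64 + 1, so σ^65 ≡ 11·49 ≡ 64 (mod 95)
The recovered value 64 does not match the digest 12.

no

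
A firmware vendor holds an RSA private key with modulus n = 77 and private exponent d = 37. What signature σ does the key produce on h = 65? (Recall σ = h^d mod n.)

65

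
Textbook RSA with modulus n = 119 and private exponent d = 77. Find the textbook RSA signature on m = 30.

Squares mod 119: m^1≡30, m^2≡67, m^4≡86, m^8≡18, m^16≡86, m^32≡18, m^64≡86
77 = 64 + 8 + 4 + 1, so m^77 ≡ 86·18·86·30 ≡ 81 (mod 119)

81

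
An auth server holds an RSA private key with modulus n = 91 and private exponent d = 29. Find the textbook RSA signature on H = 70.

H^2 ≡ 70^2 = 4900 ≡ 77
H^4 ≡ 77^2 = 5929 ≡ 14
H^8 ≡ 14^2 = 196 ≡ 14
H^16 ≡ 14^2 = 196 ≡ 14
29 = 16 + 8 + 4 + 1, so H^29 ≡ 14·14·14·70 ≡ 70 (mod 91)

70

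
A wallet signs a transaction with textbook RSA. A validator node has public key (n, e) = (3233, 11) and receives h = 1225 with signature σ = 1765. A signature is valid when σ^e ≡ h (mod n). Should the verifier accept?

σ^2 ≡ 1765^2 = 3115225 ≡ 1846
σ^4 ≡ 1846^2 = 3407716 ≡ 134
σ^8 ≡ 134^2 = 17956 ≡ 1791
11 = 8 + 2 + 1, so σ^11 ≡ 1791·1846·1765 ≡ 2008 (mod 3233)
The recovered value 2008 does not match the digest 1225.

reject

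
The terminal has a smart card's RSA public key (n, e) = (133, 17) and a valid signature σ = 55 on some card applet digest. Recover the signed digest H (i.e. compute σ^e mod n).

104

σ^17 mod 133 = 104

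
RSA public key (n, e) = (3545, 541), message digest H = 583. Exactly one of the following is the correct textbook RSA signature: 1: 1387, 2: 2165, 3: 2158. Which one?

Candidate 1: Squares mod 3545: 1387^1≡1387, 1387^2≡2379, 1387^4≡1821, 1387^8≡1466, 1387^16≡886, 1387^32≡1551, 1387^64≡2091, 1387^128≡1296, 1387^256≡2831, 1387^512≡2861; 541 = 512 + 16 + 8 + 4 + 1, so 1387^541 ≡ 2861·886·1466·1821·1387 ≡ 2962 (mod 3545)
Candidate 2: Squares mod 3545: 2165^1≡2165, 2165^2≡735, 2165^4≡1385, 2165^8≡380, 2165^16≡2600, 2165^32≡3230, 2165^64≡3510, 2165^128≡1225, 2165^256≡1090, 2165^512≡525; 541 = 512 + 16 + 8 + 4 + 1, so 2165^541 ≡ 525·2600·380·1385·2165 ≡ 1580 (mod 3545)
Candidate 3: Squares mod 3545: 2158^1≡2158, 2158^2≡2379, 2158^4≡1821, 2158^8≡1466, 2158^16≡886, 2158^32≡1551, 2158^64≡2091, 2158^128≡1296, 2158^256≡2831, 2158^512≡2861; 541 = 512 + 16 + 8 + 4 + 1, so 2158^541 ≡ 2861·886·1466·1821·2158 ≡ 583 (mod 3545)
  → matches H = 583

3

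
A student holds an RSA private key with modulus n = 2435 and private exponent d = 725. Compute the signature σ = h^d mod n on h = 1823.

h^2 ≡ 1823^2 = 3323329 ≡ 1989
h^4 ≡ 1989^2 = 3956121 ≡ 1681
h^8 ≡ 1681^2 = 2825761 ≡ 1161
h^16 ≡ 1161^2 = 1347921 ≡ 1366
h^32 ≡ 1366^2 = 1865956 ≡ 746
h^64 ≡ 746^2 = 556516 ≡ 1336
h^128 ≡ 1336^2 = 1784896 ≡ 41
h^256 ≡ 41^2 = 1681
h^512 ≡ 1681^2 = 2825761 ≡ 1161
725 = 512 + 128 + 64 + 16 + 4 + 1, so h^725 ≡ 1161·41·1336·1366·1681·1823 ≡ 1233 (mod 2435)

1233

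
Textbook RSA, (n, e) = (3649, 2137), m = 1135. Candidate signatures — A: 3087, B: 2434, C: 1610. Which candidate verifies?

C

Candidate A: Squares mod 3649: 3087^1≡3087, 3087^2≡2030, 3087^4≡1179, 3087^8≡3421, 3087^16≡898, 3087^32≡3624, 3087^64≡625, 3087^128≡182, 3087^256≡283, 3087^512≡3460, 3087^1024≡2880, 3087^2048≡223; 2137 = 2048 + 64 + 16 + 8 + 1, so 3087^2137 ≡ 223·625·898·3421·3087 ≡ 75 (mod 3649)
Candidate B: Squares mod 3649: 2434^1≡2434, 2434^2≡2029, 2434^4≡769, 2434^8≡223, 2434^16≡2292, 2434^32≡2353, 2434^64≡1076, 2434^128≡1043, 2434^256≡447, 2434^512≡2763, 2434^1024≡461, 2434^2048≡879; 2137 = 2048 + 64 + 16 + 8 + 1, so 2434^2137 ≡ 879·1076·2292·223·2434 ≡ 104 (mod 3649)
Candidate C: Squares mod 3649: 1610^1≡1610, 1610^2≡1310, 1610^4≡1070, 1610^8≡2763, 1610^16≡461, 1610^32≡879, 1610^64≡2702, 1610^128≡2804, 1610^256≡2470, 1610^512≡3421, 1610^1024≡898, 1610^2048≡3624; 2137 = 2048 + 64 + 16 + 8 + 1, so 1610^2137 ≡ 3624·2702·461·2763·1610 ≡ 1135 (mod 3649)
  → matches m = 1135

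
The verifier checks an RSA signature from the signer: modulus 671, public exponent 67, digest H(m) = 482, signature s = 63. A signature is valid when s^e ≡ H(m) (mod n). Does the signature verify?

does not verify

s^2 ≡ 63^2 = 3969 ≡ 614
s^4 ≡ 614^2 = 376996 ≡ 565
s^8 ≡ 565^2 = 319225 ≡ 500
s^16 ≡ 500^2 = 250000 ≡ 388
s^32 ≡ 388^2 = 150544 ≡ 240
s^64 ≡ 240^2 = 57600 ≡ 565
67 = 64 + 2 + 1, so s^67 ≡ 565·614·63 ≡ 189 (mod 671)
s^67 mod 671 = 189, but H(m) = 482.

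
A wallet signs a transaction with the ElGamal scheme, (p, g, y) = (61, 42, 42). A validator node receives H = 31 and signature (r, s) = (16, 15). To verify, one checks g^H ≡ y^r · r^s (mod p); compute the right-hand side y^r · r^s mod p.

42^16 mod 61 = 42
16^15 mod 61 = 1
y^r · r^s ≡ 42·1 = 42 ≡ 42 (mod 61)

42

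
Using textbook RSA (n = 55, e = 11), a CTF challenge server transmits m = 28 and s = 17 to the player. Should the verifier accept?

s^2 ≡ 17^2 = 289 ≡ 14
s^4 ≡ 14^2 = 196 ≡ 31
s^8 ≡ 31^2 = 961 ≡ 26
11 = 8 + 2 + 1, so s^11 ≡ 26·14·17 ≡ 28 (mod 55)
28 = m, so the signature checks out.

accept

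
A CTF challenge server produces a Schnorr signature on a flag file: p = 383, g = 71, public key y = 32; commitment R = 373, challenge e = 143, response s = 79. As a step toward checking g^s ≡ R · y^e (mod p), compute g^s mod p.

71^2 = 5041 ≡ 62
71^4 ≡ 62^2 = 3844 ≡ 14
71^8 ≡ 14^2 = 196
71^16 ≡ 196^2 = 38416 ≡ 116
71^32 ≡ 116^2 = 13456 ≡ 51
71^64 ≡ 51^2 = 2601 ≡ 303
79 = 64 + 8 + 4 + 2 + 1, so 71^79 ≡ 303·196·14·62·71 ≡ 344 (mod 383)

344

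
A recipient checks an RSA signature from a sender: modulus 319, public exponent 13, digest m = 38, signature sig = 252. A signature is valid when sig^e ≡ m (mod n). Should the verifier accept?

reject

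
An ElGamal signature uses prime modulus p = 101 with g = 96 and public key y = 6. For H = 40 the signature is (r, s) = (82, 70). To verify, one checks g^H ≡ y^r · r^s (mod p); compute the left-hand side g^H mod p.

87

96^2 = 9216 ≡ 25
96^4 ≡ 25^2 = 625 ≡ 19
96^8 ≡ 19^2 = 361 ≡ 58
96^16 ≡ 58^2 = 3364 ≡ 31
96^32 ≡ 31^2 = 961 ≡ 52
40 = 32 + 8, so 96^40 ≡ 52·58 ≡ 87 (mod 101)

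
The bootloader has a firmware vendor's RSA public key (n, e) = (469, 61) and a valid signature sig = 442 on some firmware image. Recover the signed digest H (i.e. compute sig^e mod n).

225

Squares mod 469: sig^1≡442, sig^2≡260, sig^4≡64, sig^8≡344, sig^16≡148, sig^32≡330
61 = 32 + 16 + 8 + 4 + 1, so sig^61 ≡ 330·148·344·64·442 ≡ 225 (mod 469)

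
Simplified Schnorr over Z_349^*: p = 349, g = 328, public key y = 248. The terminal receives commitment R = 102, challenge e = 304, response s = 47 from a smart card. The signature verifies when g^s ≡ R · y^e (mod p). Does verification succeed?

g^s mod p:
328^2 = 107584 ≡ 92
328^4 ≡ 92^2 = 8464 ≡ 88
328^8 ≡ 88^2 = 7744 ≡ 66
328^16 ≡ 66^2 = 4356 ≡ 168
328^32 ≡ 168^2 = 28224 ≡ 304
47 = 32 + 8 + 4 + 2 + 1, so 328^47 ≡ 304·66·88·92·328 ≡ 11 (mod 349)
R · y^e mod p:
248^2 = 61504 ≡ 80
248^4 ≡ 80^2 = 6400 ≡ 118
248^8 ≡ 118^2 = 13924 ≡ 313
248^16 ≡ 313^2 = 97969 ≡ 249
248^32 ≡ 249^2 = 62001 ≡ 228
248^64 ≡ 228^2 = 51984 ≡ 332
248^128 ≡ 332^2 = 110224 ≡ 289
248^256 ≡ 289^2 = 83521 ≡ 110
304 = 256 + 32 + 16, so 248^304 ≡ 110·228·249 ≡ 263 (mod 349)
102·263 = 26826 ≡ 302 (mod 349)
11 ≠ 302; the check fails.

fails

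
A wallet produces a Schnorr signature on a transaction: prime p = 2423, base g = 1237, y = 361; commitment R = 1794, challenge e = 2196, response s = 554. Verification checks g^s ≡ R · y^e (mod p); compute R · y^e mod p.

2088

361^2 = 130321 ≡ 1902
361^4 ≡ 1902^2 = 3617604 ≡ 65
361^8 ≡ 65^2 = 4225 ≡ 1802
361^16 ≡ 1802^2 = 3247204 ≡ 384
361^32 ≡ 384^2 = 147456 ≡ 2076
361^64 ≡ 2076^2 = 4309776 ≡ 1682
361^128 ≡ 1682^2 = 2829124 ≡ 1483
361^256 ≡ 1483^2 = 2199289 ≡ 1628
361^512 ≡ 1628^2 = 2650384 ≡ 2045
361^1024 ≡ 2045^2 = 4182025 ≡ 2350
361^2048 ≡ 2350^2 = 5522500 ≡ 483
2196 = 2048 + 128 + 16 + 4, so 361^2196 ≡ 483·1483·384·65 ≡ 301 (mod 2423)
R · y^e ≡ 1794·301 = 539994 ≡ 2088 (mod 2423)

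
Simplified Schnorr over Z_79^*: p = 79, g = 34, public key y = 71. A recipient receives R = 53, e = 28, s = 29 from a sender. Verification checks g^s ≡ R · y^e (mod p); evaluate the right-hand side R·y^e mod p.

74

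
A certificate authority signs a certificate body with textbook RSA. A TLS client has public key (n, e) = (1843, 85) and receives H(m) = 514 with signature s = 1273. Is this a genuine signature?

forged

s^85 mod 1843 = 1482
1482 ≠ 514, so verification fails.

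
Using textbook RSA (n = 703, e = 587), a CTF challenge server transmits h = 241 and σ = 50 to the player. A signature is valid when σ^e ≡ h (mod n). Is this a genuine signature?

forged

σ^587 mod 703 = 274
σ^587 mod 703 = 274, but h = 241.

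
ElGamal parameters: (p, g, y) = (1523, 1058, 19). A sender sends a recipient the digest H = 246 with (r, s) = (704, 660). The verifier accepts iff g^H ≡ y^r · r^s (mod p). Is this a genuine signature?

genuine

Left side g^H mod p:
Squares mod 1523: 1058^1≡1058, 1058^2≡1482, 1058^4≡158, 1058^8≡596, 1058^16≡357, 1058^32≡1040, 1058^64≡270, 1058^128≡1319
246 = 128 + 64 + 32 + 16 + 4 + 2, so 1058^246 ≡ 1319·270·1040·357·158·1482 ≡ 911 (mod 1523)
Right side y^r · r^s mod p:
Squares mod 1523: 19^1≡19, 19^2≡361, 19^4≡866, 19^8≡640, 19^16≡1436, 19^32≡1477, 19^64≡593, 19^128≡1359, 19^256≡1005, 19^512≡276
704 = 512 + 128 + 64, so 19^704 ≡ 276·1359·593 ≡ 1323 (mod 1523)
Squares mod 1523: 704^1≡704, 704^2≡641, 704^4≡1194, 704^8≡108, 704^16≡1003, 704^32≡829, 704^64≡368, 704^128≡1400, 704^256≡1422, 704^512≡1063
660 = 512 + 128 + 16 + 4, so 704^660 ≡ 1063·1400·1003·1194 ≡ 1191 (mod 1523)
1323·1191 = 1575693 ≡ 911 (mod 1523)
911 ≡ 911 (mod 1523), so the signature is genuine.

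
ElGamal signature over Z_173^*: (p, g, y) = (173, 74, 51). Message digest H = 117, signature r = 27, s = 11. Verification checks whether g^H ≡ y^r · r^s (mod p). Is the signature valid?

Left side g^H mod p:
Squares mod 173: 74^1≡74, 74^2≡113, 74^4≡140, 74^8≡51, 74^16≡6, 74^32≡36, 74^64≡85
117 = 64 + 32 + 16 + 4 + 1, so 74^117 ≡ 85·36·6·140·74 ≡ 79 (mod 173)
Right side y^r · r^s mod p:
Squares mod 173: 51^1≡51, 51^2≡6, 51^4≡36, 51^8≡85, 51^16≡132
27 = 16 + 8 + 2 + 1, so 51^27 ≡ 132·85·6·51 ≡ 135 (mod 173)
Squares mod 173: 27^1≡27, 27^2≡37, 27^4≡158, 27^8≡52
11 = 8 + 2 + 1, so 27^11 ≡ 52·37·27 ≡ 48 (mod 173)
135·48 = 6480 ≡ 79 (mod 173)
79 ≡ 79 (mod 173), so the signature is genuine.

valid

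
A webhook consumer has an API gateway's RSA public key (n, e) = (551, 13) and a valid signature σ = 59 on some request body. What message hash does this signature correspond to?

σ^2 ≡ 59^2 = 3481 ≡ 175
σ^4 ≡ 175^2 = 30625 ≡ 320
σ^8 ≡ 320^2 = 102400 ≡ 465
13 = 8 + 4 + 1, so σ^13 ≡ 465·320·59 ≡ 117 (mod 551)

117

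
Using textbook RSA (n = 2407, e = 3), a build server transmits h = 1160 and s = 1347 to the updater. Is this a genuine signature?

forged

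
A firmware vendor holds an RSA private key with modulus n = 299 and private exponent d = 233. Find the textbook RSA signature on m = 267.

m^2 ≡ 267^2 = 71289 ≡ 127
m^4 ≡ 127^2 = 16129 ≡ 282
m^8 ≡ 282^2 = 79524 ≡ 289
m^16 ≡ 289^2 = 83521 ≡ 100
m^32 ≡ 100^2 = 10000 ≡ 133
m^64 ≡ 133^2 = 17689 ≡ 48
m^128 ≡ 48^2 = 2304 ≡ 211
233 = 128 + 64 + 32 + 8 + 1, so m^233 ≡ 211·48·133·289·267 ≡ 11 (mod 299)

11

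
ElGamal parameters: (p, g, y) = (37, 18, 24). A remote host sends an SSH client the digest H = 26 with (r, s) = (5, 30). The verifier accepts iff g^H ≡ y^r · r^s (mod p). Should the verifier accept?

Left side g^H mod p:
18^2 = 324 ≡ 28
18^4 ≡ 28^2 = 784 ≡ 7
18^8 ≡ 7^2 = 49 ≡ 12
18^16 ≡ 12^2 = 144 ≡ 33
26 = 16 + 8 + 2, so 18^26 ≡ 33·12·28 ≡ 25 (mod 37)
Right side y^r · r^s mod p:
24^2 = 576 ≡ 21
24^4 ≡ 21^2 = 441 ≡ 34
5 = 4 + 1, so 24^5 ≡ 34·24 ≡ 2 (mod 37)
5^2 = 25
5^4 ≡ 25^2 = 625 ≡ 33
5^8 ≡ 33^2 = 1089 ≡ 16
5^16 ≡ 16^2 = 256 ≡ 34
30 = 16 + 8 + 4 + 2, so 5^30 ≡ 34·16·33·25 ≡ 27 (mod 37)
2·27 = 54 ≡ 17 (mod 37)
25 ≠ 17, so verification fails.

reject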